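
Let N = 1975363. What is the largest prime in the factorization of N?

61

1975363 = 13 · 151951
151951 = 47 · 3233
3233 = 53 · 61
61 is prime.
So 1975363 = 13 · 47 · 53 · 61; the largest prime factor is 61.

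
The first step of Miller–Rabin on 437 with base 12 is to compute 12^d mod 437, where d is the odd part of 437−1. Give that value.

437 − 1 = 436 = 2^2 · 109, so d = 109.
12^1 ≡ 12 (mod 437)
12^2 ≡ 12^2 = 144 ≡ 144 (mod 437)
12^4 ≡ 144^2 = 20736 ≡ 197 (mod 437)
12^8 ≡ 197^2 = 38809 ≡ 353 (mod 437)
12^16 ≡ 353^2 = 124609 ≡ 64 (mod 437)
12^32 ≡ 64^2 = 4096 ≡ 163 (mod 437)
12^64 ≡ 163^2 = 26569 ≡ 349 (mod 437)
109 = 64 + 32 + 8 + 4 + 1 in binary powers of 2.
So 12^109 ≡ 349 · 163 · 353 · 197 · 12 ≡ 278 (mod 437).
Squaring chain: 278 → 372; never reaches −1, so base 12 is a Miller–Rabin witness that 437 is composite.

278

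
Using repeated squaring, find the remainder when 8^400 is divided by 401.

8^1 ≡ 8 (mod 401)
8^2 ≡ 8^2 = 64 ≡ 64 (mod 401)
8^4 ≡ 64^2 = 4096 ≡ 86 (mod 401)
8^8 ≡ 86^2 = 7396 ≡ 178 (mod 401)
8^16 ≡ 178^2 = 31684 ≡ 5 (mod 401)
8^32 ≡ 5^2 = 25 ≡ 25 (mod 401)
8^64 ≡ 25^2 = 625 ≡ 224 (mod 401)
8^128 ≡ 224^2 = 50176 ≡ 51 (mod 401)
8^256 ≡ 51^2 = 2601 ≡ 195 (mod 401)
400 = 256 + 128 + 16 in binary powers of 2.
So 8^400 ≡ 195 · 51 · 5 ≡ 1 (mod 401).
Since the result is 1, base 8 gives no evidence that 401 is composite.

1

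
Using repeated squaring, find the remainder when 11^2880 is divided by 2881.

729

11^1 ≡ 11 (mod 2881)
11^2 ≡ 11^2 = 121 ≡ 121 (mod 2881)
11^4 ≡ 121^2 = 14641 ≡ 236 (mod 2881)
11^8 ≡ 236^2 = 55696 ≡ 957 (mod 2881)
11^16 ≡ 957^2 = 915849 ≡ 2572 (mod 2881)
11^32 ≡ 2572^2 = 6615184 ≡ 408 (mod 2881)
11^64 ≡ 408^2 = 166464 ≡ 2247 (mod 2881)
11^128 ≡ 2247^2 = 5049009 ≡ 1497 (mod 2881)
11^256 ≡ 1497^2 = 2241009 ≡ 2472 (mod 2881)
11^512 ≡ 2472^2 = 6110784 ≡ 183 (mod 2881)
11^1024 ≡ 183^2 = 33489 ≡ 1798 (mod 2881)
11^2048 ≡ 1798^2 = 3232804 ≡ 322 (mod 2881)
2880 = 2048 + 512 + 256 + 64 in binary powers of 2.
So 11^2880 ≡ 322 · 183 · 2472 · 2247 ≡ 729 (mod 2881).
Since 729 ≠ 1, base 11 is a Fermat witness: 2881 is composite.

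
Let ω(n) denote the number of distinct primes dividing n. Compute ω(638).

638 = 2 · 319
319 = 11 · 29
638 = 2 · 11 · 29, which has 3 distinct prime factors.

3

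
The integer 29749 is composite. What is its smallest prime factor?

29749 is odd.
Digit sum 31, not divisible by 3.
Ends in 9: not divisible by 5.
7: 29749 = 7·4249 + 6
11: 29749 = 11·2704 + 5
13: 29749 = 13·2288 + 5
17: 29749 = 17·1749 + 16
19: 29749 = 19·1565 + 14
23: 29749 = 23·1293 + 10
29: 29749 = 29·1025 + 24
31: 29749 = 31·959 + 20
37: 29749 = 37·804 + 1
41: 29749 = 41·725 + 24
43: 29749 = 43·691 + 36
47: 29749 = 47·632 + 45
53: 29749 = 53·561 + 16
59: 29749 = 59·504 + 13
61: 29749 = 61·487 + 42
67: 29749 = 67·444 + 1
71: 29749 = 71·419

71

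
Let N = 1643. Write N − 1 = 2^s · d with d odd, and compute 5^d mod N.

1643 − 1 = 1642 = 2^1 · 821, so d = 821.
5^1 ≡ 5 (mod 1643)
5^2 ≡ 5^2 = 25 ≡ 25 (mod 1643)
5^4 ≡ 25^2 = 625 ≡ 625 (mod 1643)
5^8 ≡ 625^2 = 390625 ≡ 1234 (mod 1643)
5^16 ≡ 1234^2 = 1522756 ≡ 1338 (mod 1643)
5^32 ≡ 1338^2 = 1790244 ≡ 1017 (mod 1643)
5^64 ≡ 1017^2 = 1034289 ≡ 842 (mod 1643)
5^128 ≡ 842^2 = 708964 ≡ 831 (mod 1643)
5^256 ≡ 831^2 = 690561 ≡ 501 (mod 1643)
5^512 ≡ 501^2 = 251001 ≡ 1265 (mod 1643)
821 = 512 + 256 + 32 + 16 + 4 + 1 in binary powers of 2.
So 5^821 ≡ 1265 · 501 · 1017 · 1338 · 625 · 5 ≡ 273 (mod 1643).
Squaring chain: 273; never reaches −1, so base 5 is a Miller–Rabin witness that 1643 is composite.

273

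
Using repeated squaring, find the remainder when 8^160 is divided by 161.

36

8^1 ≡ 8 (mod 161)
8^2 ≡ 8^2 = 64 ≡ 64 (mod 161)
8^4 ≡ 64^2 = 4096 ≡ 71 (mod 161)
8^8 ≡ 71^2 = 5041 ≡ 50 (mod 161)
8^16 ≡ 50^2 = 2500 ≡ 85 (mod 161)
8^32 ≡ 85^2 = 7225 ≡ 141 (mod 161)
8^64 ≡ 141^2 = 19881 ≡ 78 (mod 161)
8^128 ≡ 78^2 = 6084 ≡ 127 (mod 161)
160 = 128 + 32 in binary powers of 2.
So 8^160 ≡ 127 · 141 ≡ 36 (mod 161).
Since 36 ≠ 1, base 8 is a Fermat witness: 161 is composite.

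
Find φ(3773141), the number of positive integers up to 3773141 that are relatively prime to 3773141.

3698128

Factor: 3773141 = 107 · 179 · 197.
φ(3773141) = (107−1) · (179−1) · (197−1) = 106 · 178 · 196 = 3698128.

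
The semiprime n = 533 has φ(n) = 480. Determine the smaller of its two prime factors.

φ(n) = (p−1)(q−1) = n − (p+q) + 1, so p + q = 533 − 480 + 1 = 54.
p and q are the roots of t² − 54t + 533 = 0.
Discriminant: 54² − 4·533 = 2916 − 2132 = 784; √784 = 28.
q = (54 − 28)/2 = 13, p = (54 + 28)/2 = 41.
Check: 13 · 41 = 533.

13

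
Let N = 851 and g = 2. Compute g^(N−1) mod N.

2^1 ≡ 2 (mod 851)
2^2 ≡ 2^2 = 4 ≡ 4 (mod 851)
2^4 ≡ 4^2 = 16 ≡ 16 (mod 851)
2^8 ≡ 16^2 = 256 ≡ 256 (mod 851)
2^16 ≡ 256^2 = 65536 ≡ 9 (mod 851)
2^32 ≡ 9^2 = 81 ≡ 81 (mod 851)
2^64 ≡ 81^2 = 6561 ≡ 604 (mod 851)
2^128 ≡ 604^2 = 364816 ≡ 588 (mod 851)
2^256 ≡ 588^2 = 345744 ≡ 238 (mod 851)
2^512 ≡ 238^2 = 56644 ≡ 478 (mod 851)
850 = 512 + 256 + 64 + 16 + 2 in binary powers of 2.
So 2^850 ≡ 478 · 238 · 604 · 9 · 4 ≡ 169 (mod 851).
Since 169 ≠ 1, base 2 is a Fermat witness: 851 is composite.

169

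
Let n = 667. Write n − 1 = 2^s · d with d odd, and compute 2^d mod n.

330

667 − 1 = 666 = 2^1 · 333, so d = 333.
2^1 ≡ 2 (mod 667)
2^2 ≡ 2^2 = 4 ≡ 4 (mod 667)
2^4 ≡ 4^2 = 16 ≡ 16 (mod 667)
2^8 ≡ 16^2 = 256 ≡ 256 (mod 667)
2^16 ≡ 256^2 = 65536 ≡ 170 (mod 667)
2^32 ≡ 170^2 = 28900 ≡ 219 (mod 667)
2^64 ≡ 219^2 = 47961 ≡ 604 (mod 667)
2^128 ≡ 604^2 = 364816 ≡ 634 (mod 667)
2^256 ≡ 634^2 = 401956 ≡ 422 (mod 667)
333 = 256 + 64 + 8 + 4 + 1 in binary powers of 2.
So 2^333 ≡ 422 · 604 · 256 · 16 · 2 ≡ 330 (mod 667).
Squaring chain: 330; never reaches −1, so base 2 is a Miller–Rabin witness that 667 is composite.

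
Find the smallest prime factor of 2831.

2831 is odd.
Digit sum 14, not divisible by 3.
Ends in 1: not divisible by 5.
7: 2831 = 7·404 + 3
11: 2831 = 11·257 + 4
13: 2831 = 13·217 + 10
17: 2831 = 17·166 + 9
19: 2831 = 19·149

19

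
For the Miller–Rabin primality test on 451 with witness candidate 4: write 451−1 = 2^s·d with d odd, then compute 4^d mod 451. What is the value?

122

451 − 1 = 450 = 2^1 · 225, so d = 225.
4^1 ≡ 4 (mod 451)
4^2 ≡ 4^2 = 16 ≡ 16 (mod 451)
4^4 ≡ 16^2 = 256 ≡ 256 (mod 451)
4^8 ≡ 256^2 = 65536 ≡ 141 (mod 451)
4^16 ≡ 141^2 = 19881 ≡ 37 (mod 451)
4^32 ≡ 37^2 = 1369 ≡ 16 (mod 451)
4^64 ≡ 16^2 = 256 ≡ 256 (mod 451)
4^128 ≡ 256^2 = 65536 ≡ 141 (mod 451)
225 = 128 + 64 + 32 + 1 in binary powers of 2.
So 4^225 ≡ 141 · 256 · 16 · 4 ≡ 122 (mod 451).
Squaring chain: 122; never reaches −1, so base 4 is a Miller–Rabin witness that 451 is composite.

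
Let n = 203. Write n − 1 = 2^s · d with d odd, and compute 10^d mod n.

203 − 1 = 202 = 2^1 · 101, so d = 101.
10^1 ≡ 10 (mod 203)
10^2 ≡ 10^2 = 100 ≡ 100 (mod 203)
10^4 ≡ 100^2 = 10000 ≡ 53 (mod 203)
10^8 ≡ 53^2 = 2809 ≡ 170 (mod 203)
10^16 ≡ 170^2 = 28900 ≡ 74 (mod 203)
10^32 ≡ 74^2 = 5476 ≡ 198 (mod 203)
10^64 ≡ 198^2 = 39204 ≡ 25 (mod 203)
101 = 64 + 32 + 4 + 1 in binary powers of 2.
So 10^101 ≡ 25 · 198 · 53 · 10 ≡ 131 (mod 203).
Squaring chain: 131; never reaches −1, so base 10 is a Miller–Rabin witness that 203 is composite.

131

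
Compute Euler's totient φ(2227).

Factor: 2227 = 17 · 131.
φ(2227) = (17−1) · (131−1) = 16 · 130 = 2080.

2080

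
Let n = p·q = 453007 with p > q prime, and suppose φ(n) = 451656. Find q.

613

φ(n) = (p−1)(q−1) = n − (p+q) + 1, so p + q = 453007 − 451656 + 1 = 1352.
p and q are the roots of t² − 1352t + 453007 = 0.
Discriminant: 1352² − 4·453007 = 1827904 − 1812028 = 15876; √15876 = 126.
q = (1352 − 126)/2 = 613, p = (1352 + 126)/2 = 739.
Check: 613 · 739 = 453007.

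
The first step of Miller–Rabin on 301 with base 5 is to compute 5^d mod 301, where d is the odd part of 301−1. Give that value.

301 − 1 = 300 = 2^2 · 75, so d = 75.
5^1 ≡ 5 (mod 301)
5^2 ≡ 5^2 = 25 ≡ 25 (mod 301)
5^4 ≡ 25^2 = 625 ≡ 23 (mod 301)
5^8 ≡ 23^2 = 529 ≡ 228 (mod 301)
5^16 ≡ 228^2 = 51984 ≡ 212 (mod 301)
5^32 ≡ 212^2 = 44944 ≡ 95 (mod 301)
5^64 ≡ 95^2 = 9025 ≡ 296 (mod 301)
75 = 64 + 8 + 2 + 1 in binary powers of 2.
So 5^75 ≡ 296 · 228 · 25 · 5 ≡ 174 (mod 301).
Squaring chain: 174 → 176; never reaches −1, so base 5 is a Miller–Rabin witness that 301 is composite.

174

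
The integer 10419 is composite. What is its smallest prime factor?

3

10419 is odd.
Digit sum 15, divisible by 3.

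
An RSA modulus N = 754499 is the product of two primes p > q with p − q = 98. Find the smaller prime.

821

Since p = q + 98, we have 754499 = q(q + 98), so q² + 98q − 754499 = 0.
Discriminant: 98² + 4·754499 = 9604 + 3017996 = 3027600; √3027600 = 1740.
q = (−98 + 1740)/2 = 821, and p = q + 98 = 919.
Check: 821 · 919 = 754499.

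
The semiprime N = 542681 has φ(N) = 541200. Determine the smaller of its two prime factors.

661

φ(n) = (p−1)(q−1) = n − (p+q) + 1, so p + q = 542681 − 541200 + 1 = 1482.
p and q are the roots of t² − 1482t + 542681 = 0.
Discriminant: 1482² − 4·542681 = 2196324 − 2170724 = 25600; √25600 = 160.
q = (1482 − 160)/2 = 661, p = (1482 + 160)/2 = 821.
Check: 661 · 821 = 542681.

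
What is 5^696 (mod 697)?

5^1 ≡ 5 (mod 697)
5^2 ≡ 5^2 = 25 ≡ 25 (mod 697)
5^4 ≡ 25^2 = 625 ≡ 625 (mod 697)
5^8 ≡ 625^2 = 390625 ≡ 305 (mod 697)
5^16 ≡ 305^2 = 93025 ≡ 324 (mod 697)
5^32 ≡ 324^2 = 104976 ≡ 426 (mod 697)
5^64 ≡ 426^2 = 181476 ≡ 256 (mod 697)
5^128 ≡ 256^2 = 65536 ≡ 18 (mod 697)
5^256 ≡ 18^2 = 324 ≡ 324 (mod 697)
5^512 ≡ 324^2 = 104976 ≡ 426 (mod 697)
696 = 512 + 128 + 32 + 16 + 8 in binary powers of 2.
So 5^696 ≡ 426 · 18 · 426 · 324 · 305 ≡ 611 (mod 697).
Since 611 ≠ 1, base 5 is a Fermat witness: 697 is composite.

611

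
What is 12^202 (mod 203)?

86

12^1 ≡ 12 (mod 203)
12^2 ≡ 12^2 = 144 ≡ 144 (mod 203)
12^4 ≡ 144^2 = 20736 ≡ 30 (mod 203)
12^8 ≡ 30^2 = 900 ≡ 88 (mod 203)
12^16 ≡ 88^2 = 7744 ≡ 30 (mod 203)
12^32 ≡ 30^2 = 900 ≡ 88 (mod 203)
12^64 ≡ 88^2 = 7744 ≡ 30 (mod 203)
12^128 ≡ 30^2 = 900 ≡ 88 (mod 203)
202 = 128 + 64 + 8 + 2 in binary powers of 2.
So 12^202 ≡ 88 · 30 · 88 · 144 ≡ 86 (mod 203).
Since 86 ≠ 1, base 12 is a Fermat witness: 203 is composite.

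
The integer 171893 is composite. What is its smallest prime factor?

171893 is odd.
Digit sum 29, not divisible by 3.
Ends in 3: not divisible by 5.
7: 171893 = 7·24556 + 1
11: 171893 = 11·15626 + 7
13: 171893 = 13·13222 + 7
17: 171893 = 17·10111 + 6
19: 171893 = 19·9047

19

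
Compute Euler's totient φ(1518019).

Factor: 1518019 = 67 · 139 · 163.
φ(1518019) = (67−1) · (139−1) · (163−1) = 66 · 138 · 162 = 1475496.

1475496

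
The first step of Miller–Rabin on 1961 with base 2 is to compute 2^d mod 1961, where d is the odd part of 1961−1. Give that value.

1874

1961 − 1 = 1960 = 2^3 · 245, so d = 245.
2^1 ≡ 2 (mod 1961)
2^2 ≡ 2^2 = 4 ≡ 4 (mod 1961)
2^4 ≡ 4^2 = 16 ≡ 16 (mod 1961)
2^8 ≡ 16^2 = 256 ≡ 256 (mod 1961)
2^16 ≡ 256^2 = 65536 ≡ 823 (mod 1961)
2^32 ≡ 823^2 = 677329 ≡ 784 (mod 1961)
2^64 ≡ 784^2 = 614656 ≡ 863 (mod 1961)
2^128 ≡ 863^2 = 744769 ≡ 1550 (mod 1961)
245 = 128 + 64 + 32 + 16 + 4 + 1 in binary powers of 2.
So 2^245 ≡ 1550 · 863 · 784 · 823 · 16 · 2 ≡ 1874 (mod 1961).
Squaring chain: 1874 → 1686 → 1107; never reaches −1, so base 2 is a Miller–Rabin witness that 1961 is composite.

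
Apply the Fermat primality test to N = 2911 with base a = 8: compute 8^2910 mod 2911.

2664

8^1 ≡ 8 (mod 2911)
8^2 ≡ 8^2 = 64 ≡ 64 (mod 2911)
8^4 ≡ 64^2 = 4096 ≡ 1185 (mod 2911)
8^8 ≡ 1185^2 = 1404225 ≡ 1123 (mod 2911)
8^16 ≡ 1123^2 = 1261129 ≡ 666 (mod 2911)
8^32 ≡ 666^2 = 443556 ≡ 1084 (mod 2911)
8^64 ≡ 1084^2 = 1175056 ≡ 1923 (mod 2911)
8^128 ≡ 1923^2 = 3697929 ≡ 959 (mod 2911)
8^256 ≡ 959^2 = 919681 ≡ 2716 (mod 2911)
8^512 ≡ 2716^2 = 7376656 ≡ 182 (mod 2911)
8^1024 ≡ 182^2 = 33124 ≡ 1103 (mod 2911)
8^2048 ≡ 1103^2 = 1216609 ≡ 2722 (mod 2911)
2910 = 2048 + 512 + 256 + 64 + 16 + 8 + 4 + 2 in binary powers of 2.
So 8^2910 ≡ 2722 · 182 · 2716 · 1923 · 666 · 1123 · 1185 · 64 ≡ 2664 (mod 2911).
Since 2664 ≠ 1, base 8 is a Fermat witness: 2911 is composite.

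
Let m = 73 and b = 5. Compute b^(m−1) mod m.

1

5^1 ≡ 5 (mod 73)
5^2 ≡ 5^2 = 25 ≡ 25 (mod 73)
5^4 ≡ 25^2 = 625 ≡ 41 (mod 73)
5^8 ≡ 41^2 = 1681 ≡ 2 (mod 73)
5^16 ≡ 2^2 = 4 ≡ 4 (mod 73)
5^32 ≡ 4^2 = 16 ≡ 16 (mod 73)
5^64 ≡ 16^2 = 256 ≡ 37 (mod 73)
72 = 64 + 8 in binary powers of 2.
So 5^72 ≡ 37 · 2 ≡ 1 (mod 73).
Since the result is 1, base 5 gives no evidence that 73 is composite.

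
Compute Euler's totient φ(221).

192

Factor: 221 = 13 · 17.
φ(221) = (13−1) · (17−1) = 12 · 16 = 192.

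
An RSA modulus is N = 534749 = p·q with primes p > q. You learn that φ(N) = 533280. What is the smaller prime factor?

φ(n) = (p−1)(q−1) = n − (p+q) + 1, so p + q = 534749 − 533280 + 1 = 1470.
p and q are the roots of t² − 1470t + 534749 = 0.
Discriminant: 1470² − 4·534749 = 2160900 − 2138996 = 21904; √21904 = 148.
q = (1470 − 148)/2 = 661, p = (1470 + 148)/2 = 809.
Check: 661 · 809 = 534749.

661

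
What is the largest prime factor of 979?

89

979 = 11 · 89
89 is prime.
So 979 = 11 · 89; the largest prime factor is 89.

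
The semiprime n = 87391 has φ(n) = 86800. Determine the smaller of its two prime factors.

281

φ(n) = (p−1)(q−1) = n − (p+q) + 1, so p + q = 87391 − 86800 + 1 = 592.
p and q are the roots of t² − 592t + 87391 = 0.
Discriminant: 592² − 4·87391 = 350464 − 349564 = 900; √900 = 30.
q = (592 − 30)/2 = 281, p = (592 + 30)/2 = 311.
Check: 281 · 311 = 87391.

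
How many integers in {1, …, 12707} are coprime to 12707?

12480

Factor: 12707 = 97 · 131.
φ(12707) = (97−1) · (131−1) = 96 · 130 = 12480.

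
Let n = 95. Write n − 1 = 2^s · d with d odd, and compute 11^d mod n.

26

95 − 1 = 94 = 2^1 · 47, so d = 47.
11^1 ≡ 11 (mod 95)
11^2 ≡ 11^2 = 121 ≡ 26 (mod 95)
11^4 ≡ 26^2 = 676 ≡ 11 (mod 95)
11^8 ≡ 11^2 = 121 ≡ 26 (mod 95)
11^16 ≡ 26^2 = 676 ≡ 11 (mod 95)
11^32 ≡ 11^2 = 121 ≡ 26 (mod 95)
47 = 32 + 8 + 4 + 2 + 1 in binary powers of 2.
So 11^47 ≡ 26 · 26 · 11 · 26 · 11 ≡ 26 (mod 95).
Squaring chain: 26; never reaches −1, so base 11 is a Miller–Rabin witness that 95 is composite.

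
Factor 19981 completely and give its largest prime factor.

19981 = 13 · 1537
1537 = 29 · 53
53 is prime.
So 19981 = 13 · 29 · 53; the largest prime factor is 53.

53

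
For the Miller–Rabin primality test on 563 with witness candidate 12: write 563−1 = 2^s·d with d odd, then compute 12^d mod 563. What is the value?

563 − 1 = 562 = 2^1 · 281, so d = 281.
12^1 ≡ 12 (mod 563)
12^2 ≡ 12^2 = 144 ≡ 144 (mod 563)
12^4 ≡ 144^2 = 20736 ≡ 468 (mod 563)
12^8 ≡ 468^2 = 219024 ≡ 17 (mod 563)
12^16 ≡ 17^2 = 289 ≡ 289 (mod 563)
12^32 ≡ 289^2 = 83521 ≡ 197 (mod 563)
12^64 ≡ 197^2 = 38809 ≡ 525 (mod 563)
12^128 ≡ 525^2 = 275625 ≡ 318 (mod 563)
12^256 ≡ 318^2 = 101124 ≡ 347 (mod 563)
281 = 256 + 16 + 8 + 1 in binary powers of 2.
So 12^281 ≡ 347 · 289 · 17 · 12 ≡ 1 (mod 563).
Since 12^d ≡ 1 (mod 563), base 12 does not prove 563 composite.

1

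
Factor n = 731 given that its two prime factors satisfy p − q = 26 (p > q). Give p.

43

Since p = q + 26, we have 731 = q(q + 26), so q² + 26q − 731 = 0.
Discriminant: 26² + 4·731 = 676 + 2924 = 3600; √3600 = 60.
q = (−26 + 60)/2 = 17, and p = q + 26 = 43.
Check: 17 · 43 = 731.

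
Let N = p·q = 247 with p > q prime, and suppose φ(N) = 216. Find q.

13

φ(n) = (p−1)(q−1) = n − (p+q) + 1, so p + q = 247 − 216 + 1 = 32.
p and q are the roots of t² − 32t + 247 = 0.
Discriminant: 32² − 4·247 = 1024 − 988 = 36; √36 = 6.
q = (32 − 6)/2 = 13, p = (32 + 6)/2 = 19.
Check: 13 · 19 = 247.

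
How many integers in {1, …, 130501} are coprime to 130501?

110160

Factor: 130501 = 7 · 103 · 181.
φ(130501) = (7−1) · (103−1) · (181−1) = 6 · 102 · 180 = 110160.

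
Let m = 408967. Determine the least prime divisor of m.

408967 is odd.
Digit sum 34, not divisible by 3.
Ends in 7: not divisible by 5.
7: 408967 = 7·58423 + 6
11: 408967 = 11·37178 + 9
13: 408967 = 13·31459

13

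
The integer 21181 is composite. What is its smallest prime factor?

21181 is odd.
Digit sum 13, not divisible by 3.
Ends in 1: not divisible by 5.
7: 21181 = 7·3025 + 6
11: 21181 = 11·1925 + 6
13: 21181 = 13·1629 + 4
17: 21181 = 17·1245 + 16
19: 21181 = 19·1114 + 15
23: 21181 = 23·920 + 21
29: 21181 = 29·730 + 11
31: 21181 = 31·683 + 8
37: 21181 = 37·572 + 17
41: 21181 = 41·516 + 25
43: 21181 = 43·492 + 25
47: 21181 = 47·450 + 31
53: 21181 = 53·399 + 34
59: 21181 = 59·359

59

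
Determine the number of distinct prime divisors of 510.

4

510 = 2 · 255
255 = 3 · 85
85 = 5 · 17
510 = 2 · 3 · 5 · 17, which has 4 distinct prime factors.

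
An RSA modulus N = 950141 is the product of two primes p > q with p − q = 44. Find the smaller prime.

Since p = q + 44, we have 950141 = q(q + 44), so q² + 44q − 950141 = 0.
Discriminant: 44² + 4·950141 = 1936 + 3800564 = 3802500; √3802500 = 1950.
q = (−44 + 1950)/2 = 953, and p = q + 44 = 997.
Check: 953 · 997 = 950141.

953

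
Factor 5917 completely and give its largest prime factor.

5917 = 61 · 97
97 is prime.
So 5917 = 61 · 97; the largest prime factor is 97.

97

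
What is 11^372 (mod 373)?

1

11^1 ≡ 11 (mod 373)
11^2 ≡ 11^2 = 121 ≡ 121 (mod 373)
11^4 ≡ 121^2 = 14641 ≡ 94 (mod 373)
11^8 ≡ 94^2 = 8836 ≡ 257 (mod 373)
11^16 ≡ 257^2 = 66049 ≡ 28 (mod 373)
11^32 ≡ 28^2 = 784 ≡ 38 (mod 373)
11^64 ≡ 38^2 = 1444 ≡ 325 (mod 373)
11^128 ≡ 325^2 = 105625 ≡ 66 (mod 373)
11^256 ≡ 66^2 = 4356 ≡ 253 (mod 373)
372 = 256 + 64 + 32 + 16 + 4 in binary powers of 2.
So 11^372 ≡ 253 · 325 · 38 · 28 · 94 ≡ 1 (mod 373).
Since the result is 1, base 11 gives no evidence that 373 is composite.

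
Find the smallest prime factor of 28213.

89

28213 is odd.
Digit sum 16, not divisible by 3.
Ends in 3: not divisible by 5.
7: 28213 = 7·4030 + 3
11: 28213 = 11·2564 + 9
13: 28213 = 13·2170 + 3
17: 28213 = 17·1659 + 10
19: 28213 = 19·1484 + 17
23: 28213 = 23·1226 + 15
29: 28213 = 29·972 + 25
31: 28213 = 31·910 + 3
37: 28213 = 37·762 + 19
41: 28213 = 41·688 + 5
43: 28213 = 43·656 + 5
47: 28213 = 47·600 + 13
53: 28213 = 53·532 + 17
59: 28213 = 59·478 + 11
61: 28213 = 61·462 + 31
67: 28213 = 67·421 + 6
71: 28213 = 71·397 + 26
73: 28213 = 73·386 + 35
79: 28213 = 79·357 + 10
83: 28213 = 83·339 + 76
89: 28213 = 89·317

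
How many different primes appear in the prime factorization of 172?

2

172 = 2^2 · 43
172 = 2^2 · 43, which has 2 distinct prime factors.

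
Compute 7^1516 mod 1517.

7^1 ≡ 7 (mod 1517)
7^2 ≡ 7^2 = 49 ≡ 49 (mod 1517)
7^4 ≡ 49^2 = 2401 ≡ 884 (mod 1517)
7^8 ≡ 884^2 = 781456 ≡ 201 (mod 1517)
7^16 ≡ 201^2 = 40401 ≡ 959 (mod 1517)
7^32 ≡ 959^2 = 919681 ≡ 379 (mod 1517)
7^64 ≡ 379^2 = 143641 ≡ 1043 (mod 1517)
7^128 ≡ 1043^2 = 1087849 ≡ 160 (mod 1517)
7^256 ≡ 160^2 = 25600 ≡ 1328 (mod 1517)
7^512 ≡ 1328^2 = 1763584 ≡ 830 (mod 1517)
7^1024 ≡ 830^2 = 688900 ≡ 182 (mod 1517)
1516 = 1024 + 256 + 128 + 64 + 32 + 8 + 4 in binary powers of 2.
So 7^1516 ≡ 182 · 1328 · 160 · 1043 · 379 · 201 · 884 ≡ 107 (mod 1517).
Since 107 ≠ 1, base 7 is a Fermat witness: 1517 is composite.

107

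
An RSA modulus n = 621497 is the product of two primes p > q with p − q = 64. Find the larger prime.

Since p = q + 64, we have 621497 = q(q + 64), so q² + 64q − 621497 = 0.
Discriminant: 64² + 4·621497 = 4096 + 2485988 = 2490084; √2490084 = 1578.
q = (−64 + 1578)/2 = 757, and p = q + 64 = 821.
Check: 757 · 821 = 621497.

821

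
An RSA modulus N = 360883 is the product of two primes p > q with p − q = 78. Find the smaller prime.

563

Since p = q + 78, we have 360883 = q(q + 78), so q² + 78q − 360883 = 0.
Discriminant: 78² + 4·360883 = 6084 + 1443532 = 1449616; √1449616 = 1204.
q = (−78 + 1204)/2 = 563, and p = q + 78 = 641.
Check: 563 · 641 = 360883.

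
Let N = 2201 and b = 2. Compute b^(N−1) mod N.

2^1 ≡ 2 (mod 2201)
2^2 ≡ 2^2 = 4 ≡ 4 (mod 2201)
2^4 ≡ 4^2 = 16 ≡ 16 (mod 2201)
2^8 ≡ 16^2 = 256 ≡ 256 (mod 2201)
2^16 ≡ 256^2 = 65536 ≡ 1707 (mod 2201)
2^32 ≡ 1707^2 = 2913849 ≡ 1926 (mod 2201)
2^64 ≡ 1926^2 = 3709476 ≡ 791 (mod 2201)
2^128 ≡ 791^2 = 625681 ≡ 597 (mod 2201)
2^256 ≡ 597^2 = 356409 ≡ 2048 (mod 2201)
2^512 ≡ 2048^2 = 4194304 ≡ 1399 (mod 2201)
2^1024 ≡ 1399^2 = 1957201 ≡ 512 (mod 2201)
2^2048 ≡ 512^2 = 262144 ≡ 225 (mod 2201)
2200 = 2048 + 128 + 16 + 8 in binary powers of 2.
So 2^2200 ≡ 225 · 597 · 1707 · 256 ≡ 1582 (mod 2201).
Since 1582 ≠ 1, base 2 is a Fermat witness: 2201 is composite.

1582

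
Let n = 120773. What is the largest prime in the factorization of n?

89

120773 = 23 · 5251
5251 = 59 · 89
89 is prime.
So 120773 = 23 · 59 · 89; the largest prime factor is 89.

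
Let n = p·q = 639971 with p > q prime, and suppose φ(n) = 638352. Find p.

937

φ(n) = (p−1)(q−1) = n − (p+q) + 1, so p + q = 639971 − 638352 + 1 = 1620.
p and q are the roots of t² − 1620t + 639971 = 0.
Discriminant: 1620² − 4·639971 = 2624400 − 2559884 = 64516; √64516 = 254.
q = (1620 − 254)/2 = 683, p = (1620 + 254)/2 = 937.
Check: 683 · 937 = 639971.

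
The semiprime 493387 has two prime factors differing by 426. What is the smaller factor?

521

Since p = q + 426, we have 493387 = q(q + 426), so q² + 426q − 493387 = 0.
Discriminant: 426² + 4·493387 = 181476 + 1973548 = 2155024; √2155024 = 1468.
q = (−426 + 1468)/2 = 521, and p = q + 426 = 947.
Check: 521 · 947 = 493387.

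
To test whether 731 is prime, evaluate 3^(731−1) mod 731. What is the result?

3^1 ≡ 3 (mod 731)
3^2 ≡ 3^2 = 9 ≡ 9 (mod 731)
3^4 ≡ 9^2 = 81 ≡ 81 (mod 731)
3^8 ≡ 81^2 = 6561 ≡ 713 (mod 731)
3^16 ≡ 713^2 = 508369 ≡ 324 (mod 731)
3^32 ≡ 324^2 = 104976 ≡ 443 (mod 731)
3^64 ≡ 443^2 = 196249 ≡ 341 (mod 731)
3^128 ≡ 341^2 = 116281 ≡ 52 (mod 731)
3^256 ≡ 52^2 = 2704 ≡ 511 (mod 731)
3^512 ≡ 511^2 = 261121 ≡ 154 (mod 731)
730 = 512 + 128 + 64 + 16 + 8 + 2 in binary powers of 2.
So 3^730 ≡ 154 · 52 · 341 · 324 · 713 · 9 ≡ 195 (mod 731).
Since 195 ≠ 1, base 3 is a Fermat witness: 731 is composite.

195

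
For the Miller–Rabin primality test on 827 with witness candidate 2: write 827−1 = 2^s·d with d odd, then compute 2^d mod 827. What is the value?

827 − 1 = 826 = 2^1 · 413, so d = 413.
2^1 ≡ 2 (mod 827)
2^2 ≡ 2^2 = 4 ≡ 4 (mod 827)
2^4 ≡ 4^2 = 16 ≡ 16 (mod 827)
2^8 ≡ 16^2 = 256 ≡ 256 (mod 827)
2^16 ≡ 256^2 = 65536 ≡ 203 (mod 827)
2^32 ≡ 203^2 = 41209 ≡ 686 (mod 827)
2^64 ≡ 686^2 = 470596 ≡ 33 (mod 827)
2^128 ≡ 33^2 = 1089 ≡ 262 (mod 827)
2^256 ≡ 262^2 = 68644 ≡ 3 (mod 827)
413 = 256 + 128 + 16 + 8 + 4 + 1 in binary powers of 2.
So 2^413 ≡ 3 · 262 · 203 · 256 · 16 · 2 ≡ 826 (mod 827).
Since 2^d ≡ 826 (mod 827), base 2 does not prove 827 composite.

826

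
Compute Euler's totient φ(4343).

Factor: 4343 = 43 · 101.
φ(4343) = (43−1) · (101−1) = 42 · 100 = 4200.

4200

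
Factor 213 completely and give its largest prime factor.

213 = 3 · 71
71 is prime.
So 213 = 3 · 71; the largest prime factor is 71.

71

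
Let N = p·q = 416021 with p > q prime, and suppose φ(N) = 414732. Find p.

647

φ(n) = (p−1)(q−1) = n − (p+q) + 1, so p + q = 416021 − 414732 + 1 = 1290.
p and q are the roots of t² − 1290t + 416021 = 0.
Discriminant: 1290² − 4·416021 = 1664100 − 1664084 = 16; √16 = 4.
q = (1290 − 4)/2 = 643, p = (1290 + 4)/2 = 647.
Check: 643 · 647 = 416021.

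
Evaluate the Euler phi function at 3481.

Factor: 3481 = 59^2.
φ(3481) = 59^1·(59−1) = 3422.

3422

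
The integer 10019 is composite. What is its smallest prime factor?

10019 is odd.
Digit sum 11, not divisible by 3.
Ends in 9: not divisible by 5.
7: 10019 = 7·1431 + 2
11: 10019 = 11·910 + 9
13: 10019 = 13·770 + 9
17: 10019 = 17·589 + 6
19: 10019 = 19·527 + 6
23: 10019 = 23·435 + 14
29: 10019 = 29·345 + 14
31: 10019 = 31·323 + 6
37: 10019 = 37·270 + 29
41: 10019 = 41·244 + 15
43: 10019 = 43·233

43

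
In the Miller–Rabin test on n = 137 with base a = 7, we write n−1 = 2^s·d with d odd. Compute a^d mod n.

137 − 1 = 136 = 2^3 · 17, so d = 17.
7^1 ≡ 7 (mod 137)
7^2 ≡ 7^2 = 49 ≡ 49 (mod 137)
7^4 ≡ 49^2 = 2401 ≡ 72 (mod 137)
7^8 ≡ 72^2 = 5184 ≡ 115 (mod 137)
7^16 ≡ 115^2 = 13225 ≡ 73 (mod 137)
17 = 16 + 1 in binary powers of 2.
So 7^17 ≡ 73 · 7 ≡ 100 (mod 137).
Squaring chain: 100 → 136 → 1; reaches −1, so base 7 does not prove 137 composite.

100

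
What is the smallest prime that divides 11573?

11573 is odd.
Digit sum 17, not divisible by 3.
Ends in 3: not divisible by 5.
7: 11573 = 7·1653 + 2
11: 11573 = 11·1052 + 1
13: 11573 = 13·890 + 3
17: 11573 = 17·680 + 13
19: 11573 = 19·609 + 2
23: 11573 = 23·503 + 4
29: 11573 = 29·399 + 2
31: 11573 = 31·373 + 10
37: 11573 = 37·312 + 29
41: 11573 = 41·282 + 11
43: 11573 = 43·269 + 6
47: 11573 = 47·246 + 11
53: 11573 = 53·218 + 19
59: 11573 = 59·196 + 9
61: 11573 = 61·189 + 44
67: 11573 = 67·172 + 49
71: 11573 = 71·163

71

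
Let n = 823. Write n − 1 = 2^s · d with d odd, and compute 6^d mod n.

822

823 − 1 = 822 = 2^1 · 411, so d = 411.
6^1 ≡ 6 (mod 823)
6^2 ≡ 6^2 = 36 ≡ 36 (mod 823)
6^4 ≡ 36^2 = 1296 ≡ 473 (mod 823)
6^8 ≡ 473^2 = 223729 ≡ 696 (mod 823)
6^16 ≡ 696^2 = 484416 ≡ 492 (mod 823)
6^32 ≡ 492^2 = 242064 ≡ 102 (mod 823)
6^64 ≡ 102^2 = 10404 ≡ 528 (mod 823)
6^128 ≡ 528^2 = 278784 ≡ 610 (mod 823)
6^256 ≡ 610^2 = 372100 ≡ 104 (mod 823)
411 = 256 + 128 + 16 + 8 + 2 + 1 in binary powers of 2.
So 6^411 ≡ 104 · 610 · 492 · 696 · 36 · 6 ≡ 822 (mod 823).
Since 6^d ≡ 822 (mod 823), base 6 does not prove 823 composite.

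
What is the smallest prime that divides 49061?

49061 is odd.
Digit sum 20, not divisible by 3.
Ends in 1: not divisible by 5.
7: 49061 = 7·7008 + 5
11: 49061 = 11·4460 + 1
13: 49061 = 13·3773 + 12
17: 49061 = 17·2885 + 16
19: 49061 = 19·2582 + 3
23: 49061 = 23·2133 + 2
29: 49061 = 29·1691 + 22
31: 49061 = 31·1582 + 19
37: 49061 = 37·1325 + 36
41: 49061 = 41·1196 + 25
43: 49061 = 43·1140 + 41
47: 49061 = 47·1043 + 40
53: 49061 = 53·925 + 36
59: 49061 = 59·831 + 32
61: 49061 = 61·804 + 17
67: 49061 = 67·732 + 17
71: 49061 = 71·691

71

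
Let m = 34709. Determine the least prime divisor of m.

34709 is odd.
Digit sum 23, not divisible by 3.
Ends in 9: not divisible by 5.
7: 34709 = 7·4958 + 3
11: 34709 = 11·3155 + 4
13: 34709 = 13·2669 + 12
17: 34709 = 17·2041 + 12
19: 34709 = 19·1826 + 15
23: 34709 = 23·1509 + 2
29: 34709 = 29·1196 + 25
31: 34709 = 31·1119 + 20
37: 34709 = 37·938 + 3
41: 34709 = 41·846 + 23
43: 34709 = 43·807 + 8
47: 34709 = 47·738 + 23
53: 34709 = 53·654 + 47
59: 34709 = 59·588 + 17
61: 34709 = 61·569

61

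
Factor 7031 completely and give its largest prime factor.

7031 = 79 · 89
89 is prime.
So 7031 = 79 · 89; the largest prime factor is 89.

89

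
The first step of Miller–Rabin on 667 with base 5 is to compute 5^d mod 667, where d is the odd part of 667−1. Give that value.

667 − 1 = 666 = 2^1 · 333, so d = 333.
5^1 ≡ 5 (mod 667)
5^2 ≡ 5^2 = 25 ≡ 25 (mod 667)
5^4 ≡ 25^2 = 625 ≡ 625 (mod 667)
5^8 ≡ 625^2 = 390625 ≡ 430 (mod 667)
5^16 ≡ 430^2 = 184900 ≡ 141 (mod 667)
5^32 ≡ 141^2 = 19881 ≡ 538 (mod 667)
5^64 ≡ 538^2 = 289444 ≡ 633 (mod 667)
5^128 ≡ 633^2 = 400689 ≡ 489 (mod 667)
5^256 ≡ 489^2 = 239121 ≡ 335 (mod 667)
333 = 256 + 64 + 8 + 4 + 1 in binary powers of 2.
So 5^333 ≡ 335 · 633 · 430 · 625 · 5 ≡ 332 (mod 667).
Squaring chain: 332; never reaches −1, so base 5 is a Miller–Rabin witness that 667 is composite.

332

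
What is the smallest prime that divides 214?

2

214 is even: 2 divides it.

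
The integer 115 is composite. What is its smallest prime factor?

5

115 is odd.
Digit sum 7, not divisible by 3.
Ends in 5: divisible by 5.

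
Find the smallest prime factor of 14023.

14023 is odd.
Digit sum 10, not divisible by 3.
Ends in 3: not divisible by 5.
7: 14023 = 7·2003 + 2
11: 14023 = 11·1274 + 9
13: 14023 = 13·1078 + 9
17: 14023 = 17·824 + 15
19: 14023 = 19·738 + 1
23: 14023 = 23·609 + 16
29: 14023 = 29·483 + 16
31: 14023 = 31·452 + 11
37: 14023 = 37·379

37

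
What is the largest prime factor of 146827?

146827 = 29 · 5063
5063 = 61 · 83
83 is prime.
So 146827 = 29 · 61 · 83; the largest prime factor is 83.

83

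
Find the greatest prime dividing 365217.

79

365217 = 3 · 121739
121739 = 23 · 5293
5293 = 67 · 79
79 is prime.
So 365217 = 3 · 23 · 67 · 79; the largest prime factor is 79.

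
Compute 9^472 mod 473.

9^1 ≡ 9 (mod 473)
9^2 ≡ 9^2 = 81 ≡ 81 (mod 473)
9^4 ≡ 81^2 = 6561 ≡ 412 (mod 473)
9^8 ≡ 412^2 = 169744 ≡ 410 (mod 473)
9^16 ≡ 410^2 = 168100 ≡ 185 (mod 473)
9^32 ≡ 185^2 = 34225 ≡ 169 (mod 473)
9^64 ≡ 169^2 = 28561 ≡ 181 (mod 473)
9^128 ≡ 181^2 = 32761 ≡ 124 (mod 473)
9^256 ≡ 124^2 = 15376 ≡ 240 (mod 473)
472 = 256 + 128 + 64 + 16 + 8 in binary powers of 2.
So 9^472 ≡ 240 · 124 · 181 · 185 · 410 ≡ 444 (mod 473).
Since 444 ≠ 1, base 9 is a Fermat witness: 473 is composite.

444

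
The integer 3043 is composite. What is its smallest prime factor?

3043 is odd.
Digit sum 10, not divisible by 3.
Ends in 3: not divisible by 5.
7: 3043 = 7·434 + 5
11: 3043 = 11·276 + 7
13: 3043 = 13·234 + 1
17: 3043 = 17·179

17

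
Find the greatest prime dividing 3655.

3655 = 5 · 731
731 = 17 · 43
43 is prime.
So 3655 = 5 · 17 · 43; the largest prime factor is 43.

43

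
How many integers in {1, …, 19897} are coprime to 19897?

Factor: 19897 = 101 · 197.
φ(19897) = (101−1) · (197−1) = 100 · 196 = 19600.

19600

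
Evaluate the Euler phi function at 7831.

Factor: 7831 = 41 · 191.
φ(7831) = (41−1) · (191−1) = 40 · 190 = 7600.

7600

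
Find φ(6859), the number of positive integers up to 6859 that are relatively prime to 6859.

Factor: 6859 = 19^3.
φ(6859) = 19^2·(19−1) = 6498.

6498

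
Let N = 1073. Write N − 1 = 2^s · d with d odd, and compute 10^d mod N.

1073 − 1 = 1072 = 2^4 · 67, so d = 67.
10^1 ≡ 10 (mod 1073)
10^2 ≡ 10^2 = 100 ≡ 100 (mod 1073)
10^4 ≡ 100^2 = 10000 ≡ 343 (mod 1073)
10^8 ≡ 343^2 = 117649 ≡ 692 (mod 1073)
10^16 ≡ 692^2 = 478864 ≡ 306 (mod 1073)
10^32 ≡ 306^2 = 93636 ≡ 285 (mod 1073)
10^64 ≡ 285^2 = 81225 ≡ 750 (mod 1073)
67 = 64 + 2 + 1 in binary powers of 2.
So 10^67 ≡ 750 · 100 · 10 ≡ 1046 (mod 1073).
Squaring chain: 1046 → 729 → 306 → 285; never reaches −1, so base 10 is a Miller–Rabin witness that 1073 is composite.

1046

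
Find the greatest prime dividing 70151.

59

70151 = 29 · 2419
2419 = 41 · 59
59 is prime.
So 70151 = 29 · 41 · 59; the largest prime factor is 59.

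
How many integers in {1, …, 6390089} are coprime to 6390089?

6286896

Factor: 6390089 = 163 · 197 · 199.
φ(6390089) = (163−1) · (197−1) · (199−1) = 162 · 196 · 198 = 6286896.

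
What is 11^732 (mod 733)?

11^1 ≡ 11 (mod 733)
11^2 ≡ 11^2 = 121 ≡ 121 (mod 733)
11^4 ≡ 121^2 = 14641 ≡ 714 (mod 733)
11^8 ≡ 714^2 = 509796 ≡ 361 (mod 733)
11^16 ≡ 361^2 = 130321 ≡ 580 (mod 733)
11^32 ≡ 580^2 = 336400 ≡ 686 (mod 733)
11^64 ≡ 686^2 = 470596 ≡ 10 (mod 733)
11^128 ≡ 10^2 = 100 ≡ 100 (mod 733)
11^256 ≡ 100^2 = 10000 ≡ 471 (mod 733)
11^512 ≡ 471^2 = 221841 ≡ 475 (mod 733)
732 = 512 + 128 + 64 + 16 + 8 + 4 in binary powers of 2.
So 11^732 ≡ 475 · 100 · 10 · 580 · 361 · 714 ≡ 1 (mod 733).
Since the result is 1, base 11 gives no evidence that 733 is composite.

1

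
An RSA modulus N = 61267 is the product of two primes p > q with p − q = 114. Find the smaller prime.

Since p = q + 114, we have 61267 = q(q + 114), so q² + 114q − 61267 = 0.
Discriminant: 114² + 4·61267 = 12996 + 245068 = 258064; √258064 = 508.
q = (−114 + 508)/2 = 197, and p = q + 114 = 311.
Check: 197 · 311 = 61267.

197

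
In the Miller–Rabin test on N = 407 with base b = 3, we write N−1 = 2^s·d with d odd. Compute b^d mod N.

280

407 − 1 = 406 = 2^1 · 203, so d = 203.
3^1 ≡ 3 (mod 407)
3^2 ≡ 3^2 = 9 ≡ 9 (mod 407)
3^4 ≡ 9^2 = 81 ≡ 81 (mod 407)
3^8 ≡ 81^2 = 6561 ≡ 49 (mod 407)
3^16 ≡ 49^2 = 2401 ≡ 366 (mod 407)
3^32 ≡ 366^2 = 133956 ≡ 53 (mod 407)
3^64 ≡ 53^2 = 2809 ≡ 367 (mod 407)
3^128 ≡ 367^2 = 134689 ≡ 379 (mod 407)
203 = 128 + 64 + 8 + 2 + 1 in binary powers of 2.
So 3^203 ≡ 379 · 367 · 49 · 9 · 3 ≡ 280 (mod 407).
Squaring chain: 280; never reaches −1, so base 3 is a Miller–Rabin witness that 407 is composite.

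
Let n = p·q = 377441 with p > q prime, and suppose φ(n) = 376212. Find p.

643

φ(n) = (p−1)(q−1) = n − (p+q) + 1, so p + q = 377441 − 376212 + 1 = 1230.
p and q are the roots of t² − 1230t + 377441 = 0.
Discriminant: 1230² − 4·377441 = 1512900 − 1509764 = 3136; √3136 = 56.
q = (1230 − 56)/2 = 587, p = (1230 + 56)/2 = 643.
Check: 587 · 643 = 377441.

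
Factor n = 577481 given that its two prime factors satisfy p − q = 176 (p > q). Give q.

Since p = q + 176, we have 577481 = q(q + 176), so q² + 176q − 577481 = 0.
Discriminant: 176² + 4·577481 = 30976 + 2309924 = 2340900; √2340900 = 1530.
q = (−176 + 1530)/2 = 677, and p = q + 176 = 853.
Check: 677 · 853 = 577481.

677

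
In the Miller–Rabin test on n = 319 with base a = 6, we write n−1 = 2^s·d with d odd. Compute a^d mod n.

319 − 1 = 318 = 2^1 · 159, so d = 159.
6^1 ≡ 6 (mod 319)
6^2 ≡ 6^2 = 36 ≡ 36 (mod 319)
6^4 ≡ 36^2 = 1296 ≡ 20 (mod 319)
6^8 ≡ 20^2 = 400 ≡ 81 (mod 319)
6^16 ≡ 81^2 = 6561 ≡ 181 (mod 319)
6^32 ≡ 181^2 = 32761 ≡ 223 (mod 319)
6^64 ≡ 223^2 = 49729 ≡ 284 (mod 319)
6^128 ≡ 284^2 = 80656 ≡ 268 (mod 319)
159 = 128 + 16 + 8 + 4 + 2 + 1 in binary powers of 2.
So 6^159 ≡ 268 · 181 · 81 · 20 · 36 · 6 ≡ 178 (mod 319).
Squaring chain: 178; never reaches −1, so base 6 is a Miller–Rabin witness that 319 is composite.

178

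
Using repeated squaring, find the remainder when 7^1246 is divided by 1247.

7^1 ≡ 7 (mod 1247)
7^2 ≡ 7^2 = 49 ≡ 49 (mod 1247)
7^4 ≡ 49^2 = 2401 ≡ 1154 (mod 1247)
7^8 ≡ 1154^2 = 1331716 ≡ 1167 (mod 1247)
7^16 ≡ 1167^2 = 1361889 ≡ 165 (mod 1247)
7^32 ≡ 165^2 = 27225 ≡ 1038 (mod 1247)
7^64 ≡ 1038^2 = 1077444 ≡ 36 (mod 1247)
7^128 ≡ 36^2 = 1296 ≡ 49 (mod 1247)
7^256 ≡ 49^2 = 2401 ≡ 1154 (mod 1247)
7^512 ≡ 1154^2 = 1331716 ≡ 1167 (mod 1247)
7^1024 ≡ 1167^2 = 1361889 ≡ 165 (mod 1247)
1246 = 1024 + 128 + 64 + 16 + 8 + 4 + 2 in binary powers of 2.
So 7^1246 ≡ 165 · 49 · 36 · 165 · 1167 · 1154 · 49 ≡ 552 (mod 1247).
Since 552 ≠ 1, base 7 is a Fermat witness: 1247 is composite.

552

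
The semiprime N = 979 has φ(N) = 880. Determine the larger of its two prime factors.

φ(n) = (p−1)(q−1) = n − (p+q) + 1, so p + q = 979 − 880 + 1 = 100.
p and q are the roots of t² − 100t + 979 = 0.
Discriminant: 100² − 4·979 = 10000 − 3916 = 6084; √6084 = 78.
q = (100 − 78)/2 = 11, p = (100 + 78)/2 = 89.
Check: 11 · 89 = 979.

89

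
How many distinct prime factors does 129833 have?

3

129833 = 11^2 · 1073
1073 = 29 · 37
129833 = 11^2 · 29 · 37, which has 3 distinct prime factors.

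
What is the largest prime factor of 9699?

61

9699 = 3 · 3233
3233 = 53 · 61
61 is prime.
So 9699 = 3 · 53 · 61; the largest prime factor is 61.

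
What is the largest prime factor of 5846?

79

5846 = 2 · 2923
2923 = 37 · 79
79 is prime.
So 5846 = 2 · 37 · 79; the largest prime factor is 79.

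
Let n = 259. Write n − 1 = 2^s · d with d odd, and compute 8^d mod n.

259 − 1 = 258 = 2^1 · 129, so d = 129.
8^1 ≡ 8 (mod 259)
8^2 ≡ 8^2 = 64 ≡ 64 (mod 259)
8^4 ≡ 64^2 = 4096 ≡ 211 (mod 259)
8^8 ≡ 211^2 = 44521 ≡ 232 (mod 259)
8^16 ≡ 232^2 = 53824 ≡ 211 (mod 259)
8^32 ≡ 211^2 = 44521 ≡ 232 (mod 259)
8^64 ≡ 232^2 = 53824 ≡ 211 (mod 259)
8^128 ≡ 211^2 = 44521 ≡ 232 (mod 259)
129 = 128 + 1 in binary powers of 2.
So 8^129 ≡ 232 · 8 ≡ 43 (mod 259).
Squaring chain: 43; never reaches −1, so base 8 is a Miller–Rabin witness that 259 is composite.

43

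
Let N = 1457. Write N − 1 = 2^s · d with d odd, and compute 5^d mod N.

1457 − 1 = 1456 = 2^4 · 91, so d = 91.
5^1 ≡ 5 (mod 1457)
5^2 ≡ 5^2 = 25 ≡ 25 (mod 1457)
5^4 ≡ 25^2 = 625 ≡ 625 (mod 1457)
5^8 ≡ 625^2 = 390625 ≡ 149 (mod 1457)
5^16 ≡ 149^2 = 22201 ≡ 346 (mod 1457)
5^32 ≡ 346^2 = 119716 ≡ 242 (mod 1457)
5^64 ≡ 242^2 = 58564 ≡ 284 (mod 1457)
91 = 64 + 16 + 8 + 2 + 1 in binary powers of 2.
So 5^91 ≡ 284 · 346 · 149 · 25 · 5 ≡ 160 (mod 1457).
Squaring chain: 160 → 831 → 1400 → 335; never reaches −1, so base 5 is a Miller–Rabin witness that 1457 is composite.

160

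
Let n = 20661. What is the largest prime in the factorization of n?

97

20661 = 3 · 6887
6887 = 71 · 97
97 is prime.
So 20661 = 3 · 71 · 97; the largest prime factor is 97.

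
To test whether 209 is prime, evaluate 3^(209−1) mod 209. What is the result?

3^1 ≡ 3 (mod 209)
3^2 ≡ 3^2 = 9 ≡ 9 (mod 209)
3^4 ≡ 9^2 = 81 ≡ 81 (mod 209)
3^8 ≡ 81^2 = 6561 ≡ 82 (mod 209)
3^16 ≡ 82^2 = 6724 ≡ 36 (mod 209)
3^32 ≡ 36^2 = 1296 ≡ 42 (mod 209)
3^64 ≡ 42^2 = 1764 ≡ 92 (mod 209)
3^128 ≡ 92^2 = 8464 ≡ 104 (mod 209)
208 = 128 + 64 + 16 in binary powers of 2.
So 3^208 ≡ 104 · 92 · 36 ≡ 16 (mod 209).
Since 16 ≠ 1, base 3 is a Fermat witness: 209 is composite.

16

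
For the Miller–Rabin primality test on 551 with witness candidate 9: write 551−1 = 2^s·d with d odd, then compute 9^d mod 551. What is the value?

551 − 1 = 550 = 2^1 · 275, so d = 275.
9^1 ≡ 9 (mod 551)
9^2 ≡ 9^2 = 81 ≡ 81 (mod 551)
9^4 ≡ 81^2 = 6561 ≡ 500 (mod 551)
9^8 ≡ 500^2 = 250000 ≡ 397 (mod 551)
9^16 ≡ 397^2 = 157609 ≡ 23 (mod 551)
9^32 ≡ 23^2 = 529 ≡ 529 (mod 551)
9^64 ≡ 529^2 = 279841 ≡ 484 (mod 551)
9^128 ≡ 484^2 = 234256 ≡ 81 (mod 551)
9^256 ≡ 81^2 = 6561 ≡ 500 (mod 551)
275 = 256 + 16 + 2 + 1 in binary powers of 2.
So 9^275 ≡ 500 · 23 · 81 · 9 ≡ 35 (mod 551).
Squaring chain: 35; never reaches −1, so base 9 is a Miller–Rabin witness that 551 is composite.

35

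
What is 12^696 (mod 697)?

12^1 ≡ 12 (mod 697)
12^2 ≡ 12^2 = 144 ≡ 144 (mod 697)
12^4 ≡ 144^2 = 20736 ≡ 523 (mod 697)
12^8 ≡ 523^2 = 273529 ≡ 305 (mod 697)
12^16 ≡ 305^2 = 93025 ≡ 324 (mod 697)
12^32 ≡ 324^2 = 104976 ≡ 426 (mod 697)
12^64 ≡ 426^2 = 181476 ≡ 256 (mod 697)
12^128 ≡ 256^2 = 65536 ≡ 18 (mod 697)
12^256 ≡ 18^2 = 324 ≡ 324 (mod 697)
12^512 ≡ 324^2 = 104976 ≡ 426 (mod 697)
696 = 512 + 128 + 32 + 16 + 8 in binary powers of 2.
So 12^696 ≡ 426 · 18 · 426 · 324 · 305 ≡ 611 (mod 697).
Since 611 ≠ 1, base 12 is a Fermat witness: 697 is composite.

611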